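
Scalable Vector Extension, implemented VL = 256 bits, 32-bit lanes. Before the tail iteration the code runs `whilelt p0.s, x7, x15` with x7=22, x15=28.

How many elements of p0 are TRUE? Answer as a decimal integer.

vl = 6

register lanes = 256/32 = 8
active while 22+j < 28, i.e. j ∈ [0,6) capped at 8 ⇒ 6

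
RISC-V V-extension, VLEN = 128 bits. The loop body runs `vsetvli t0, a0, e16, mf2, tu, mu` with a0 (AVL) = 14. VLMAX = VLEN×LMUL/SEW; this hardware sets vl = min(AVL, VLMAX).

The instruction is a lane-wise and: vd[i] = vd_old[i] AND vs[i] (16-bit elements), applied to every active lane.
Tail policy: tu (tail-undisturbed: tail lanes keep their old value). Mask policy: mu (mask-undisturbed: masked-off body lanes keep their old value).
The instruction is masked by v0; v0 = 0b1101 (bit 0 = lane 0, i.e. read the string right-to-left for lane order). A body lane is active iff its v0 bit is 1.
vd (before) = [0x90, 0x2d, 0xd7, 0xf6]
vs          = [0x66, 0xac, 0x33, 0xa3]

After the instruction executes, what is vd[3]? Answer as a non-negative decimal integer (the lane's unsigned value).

VLMAX = (128 × 1/2) / 16 = 4 lanes
AVL=14 > VLMAX=4, so vl = 4
vd[0] and(0x90,0x66) -> 0x00
vd[1] mask-off/keep -> 0x2d
vd[2] and(0xd7,0x33) -> 0x13
vd[3] and(0xf6,0xa3) -> 0xa2

vd[3] = 162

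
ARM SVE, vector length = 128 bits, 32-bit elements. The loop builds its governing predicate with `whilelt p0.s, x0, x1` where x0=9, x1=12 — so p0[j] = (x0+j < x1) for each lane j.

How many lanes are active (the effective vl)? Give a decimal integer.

128-bit reg / 32-bit elem → 4 lanes
active while 9+j < 12, i.e. j ∈ [0,3) capped at 4 ⇒ 3

vl = 3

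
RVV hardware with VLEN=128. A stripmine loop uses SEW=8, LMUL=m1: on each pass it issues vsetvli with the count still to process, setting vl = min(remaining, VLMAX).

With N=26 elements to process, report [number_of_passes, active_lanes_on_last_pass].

VLMAX = (128 × 1) / 8 = 16 lanes
N=26: ⌈26/16⌉ = 2 iters; last vl = 26 − 1×16 = 10

[iterations, last_vl] = [2, 10]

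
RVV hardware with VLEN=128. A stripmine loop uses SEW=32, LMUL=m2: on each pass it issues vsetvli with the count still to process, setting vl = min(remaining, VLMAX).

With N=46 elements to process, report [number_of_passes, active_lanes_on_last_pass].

[iterations, last_vl] = [6, 6]

lanes per group: 128·2/32 = 8
N=46: ⌈46/8⌉ = 6 iters; last vl = 46 − 5×8 = 6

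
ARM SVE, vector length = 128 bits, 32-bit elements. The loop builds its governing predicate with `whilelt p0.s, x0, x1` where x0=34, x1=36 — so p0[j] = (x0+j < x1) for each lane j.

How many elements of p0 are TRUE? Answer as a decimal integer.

vl = 2

register lanes = 128/32 = 4
active while 34+j < 36, i.e. j ∈ [0,2) capped at 4 ⇒ 2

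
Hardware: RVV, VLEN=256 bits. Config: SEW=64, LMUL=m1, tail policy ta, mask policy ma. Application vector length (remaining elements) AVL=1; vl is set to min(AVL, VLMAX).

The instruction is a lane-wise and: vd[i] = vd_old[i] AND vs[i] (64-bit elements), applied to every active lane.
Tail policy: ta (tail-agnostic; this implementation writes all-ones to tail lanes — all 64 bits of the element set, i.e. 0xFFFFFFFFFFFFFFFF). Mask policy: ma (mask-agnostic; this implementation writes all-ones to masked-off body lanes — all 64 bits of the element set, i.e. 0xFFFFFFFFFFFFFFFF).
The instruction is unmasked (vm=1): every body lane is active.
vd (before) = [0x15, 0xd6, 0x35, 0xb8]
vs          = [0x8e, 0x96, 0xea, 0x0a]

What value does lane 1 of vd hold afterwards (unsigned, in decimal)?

lanes per group: 256·1/64 = 4
vl ← min(1, 4) = 1
[0] and(0x15,0x8e) = 0x04
[1] tail/ones = 0xffffffffffffffff
[2] tail/ones = 0xffffffffffffffff
[3] tail/ones = 0xffffffffffffffff

vd[1] = 18446744073709551615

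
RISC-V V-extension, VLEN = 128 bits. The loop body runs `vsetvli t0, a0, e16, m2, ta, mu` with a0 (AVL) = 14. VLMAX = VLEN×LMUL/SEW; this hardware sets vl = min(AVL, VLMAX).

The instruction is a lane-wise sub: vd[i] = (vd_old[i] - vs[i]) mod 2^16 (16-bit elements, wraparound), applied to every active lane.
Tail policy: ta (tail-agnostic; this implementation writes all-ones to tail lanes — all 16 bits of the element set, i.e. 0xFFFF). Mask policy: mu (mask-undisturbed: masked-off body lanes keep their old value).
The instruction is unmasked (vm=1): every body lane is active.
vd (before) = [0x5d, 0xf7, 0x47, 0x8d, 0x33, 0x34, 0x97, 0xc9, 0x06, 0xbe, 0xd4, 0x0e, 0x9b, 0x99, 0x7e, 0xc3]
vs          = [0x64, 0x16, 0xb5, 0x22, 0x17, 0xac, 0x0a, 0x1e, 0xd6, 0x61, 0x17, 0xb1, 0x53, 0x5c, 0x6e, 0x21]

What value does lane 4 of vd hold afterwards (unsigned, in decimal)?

vd[4] = 28

VLMAX = VLEN×LMUL/SEW = 128×2/16 = 16
AVL=14 ≤ VLMAX=16, so vl = 14
lane  0: sub(0x5d,0x64) ⇒ 0xfff9
lane  1: sub(0xf7,0x16) ⇒ 0xe1
lane  2: sub(0x47,0xb5) ⇒ 0xff92
lane  3: sub(0x8d,0x22) ⇒ 0x6b
lane  4: sub(0x33,0x17) ⇒ 0x1c
lane  5: sub(0x34,0xac) ⇒ 0xff88
lane  6: sub(0x97,0x0a) ⇒ 0x8d
lane  7: sub(0xc9,0x1e) ⇒ 0xab
lane  8: sub(0x06,0xd6) ⇒ 0xff30
lane  9: sub(0xbe,0x61) ⇒ 0x5d
lane 10: sub(0xd4,0x17) ⇒ 0xbd
lane 11: sub(0x0e,0xb1) ⇒ 0xff5d
lane 12: sub(0x9b,0x53) ⇒ 0x48
lane 13: sub(0x99,0x5c) ⇒ 0x3d
lane 14: tail/ones ⇒ 0xffff
lane 15: tail/ones ⇒ 0xffff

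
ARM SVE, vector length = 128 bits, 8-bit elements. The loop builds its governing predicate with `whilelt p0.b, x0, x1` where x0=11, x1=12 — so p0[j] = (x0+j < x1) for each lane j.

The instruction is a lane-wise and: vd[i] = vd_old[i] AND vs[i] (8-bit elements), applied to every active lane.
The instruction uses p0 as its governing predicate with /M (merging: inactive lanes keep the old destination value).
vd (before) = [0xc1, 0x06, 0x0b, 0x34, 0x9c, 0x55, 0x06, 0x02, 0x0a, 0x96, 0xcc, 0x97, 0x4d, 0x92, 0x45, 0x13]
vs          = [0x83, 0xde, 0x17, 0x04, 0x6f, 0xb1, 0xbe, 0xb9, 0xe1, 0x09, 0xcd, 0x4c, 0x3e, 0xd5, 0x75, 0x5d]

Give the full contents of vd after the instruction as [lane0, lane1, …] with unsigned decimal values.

lane count: 128 div 8 = 16
p0[j] = (11+j < 12); true for j=0..0 → 1 lanes set
[0] and(0xc1,0x83) = 0x81
[1] tail/keep = 0x06
[2] tail/keep = 0x0b
[3] tail/keep = 0x34
[4] tail/keep = 0x9c
[5] tail/keep = 0x55
[6] tail/keep = 0x06
[7] tail/keep = 0x02
[8] tail/keep = 0x0a
[9] tail/keep = 0x96
[10] tail/keep = 0xcc
[11] tail/keep = 0x97
[12] tail/keep = 0x4d
[13] tail/keep = 0x92
[14] tail/keep = 0x45
[15] tail/keep = 0x13

vd = [129, 6, 11, 52, 156, 85, 6, 2, 10, 150, 204, 151, 77, 146, 69, 19]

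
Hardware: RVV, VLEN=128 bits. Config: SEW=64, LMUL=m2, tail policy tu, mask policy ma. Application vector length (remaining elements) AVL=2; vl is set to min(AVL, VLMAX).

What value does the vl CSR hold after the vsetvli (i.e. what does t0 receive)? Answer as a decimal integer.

vl = 2

lanes per group: 128·2/64 = 4
vl ← min(2, 4) = 2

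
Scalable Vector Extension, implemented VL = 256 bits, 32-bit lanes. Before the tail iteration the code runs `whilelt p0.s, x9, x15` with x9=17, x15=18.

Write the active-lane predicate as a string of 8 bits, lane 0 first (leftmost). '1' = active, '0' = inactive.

predicate = 10000000

lane count: 256 div 32 = 8
p0[j] = (17+j < 18); true for j=0..0 → 1 lanes set
bits (lane 0 leftmost): 10000000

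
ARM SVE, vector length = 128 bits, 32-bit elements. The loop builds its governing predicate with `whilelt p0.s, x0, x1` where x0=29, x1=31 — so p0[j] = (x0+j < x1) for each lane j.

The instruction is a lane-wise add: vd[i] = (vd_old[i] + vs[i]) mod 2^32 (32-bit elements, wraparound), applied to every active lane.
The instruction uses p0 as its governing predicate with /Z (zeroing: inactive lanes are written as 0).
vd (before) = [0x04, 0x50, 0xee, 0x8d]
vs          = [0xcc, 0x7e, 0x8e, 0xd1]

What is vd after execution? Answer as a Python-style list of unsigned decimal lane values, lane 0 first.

vd = [208, 206, 0, 0]

lane count: 128 div 32 = 4
p0[j] = (29+j < 31); true for j=0..1 → 2 lanes set
[0] add(0x04,0xcc) = 0xd0
[1] add(0x50,0x7e) = 0xce
[2] tail/zero = 0x00
[3] tail/zero = 0x00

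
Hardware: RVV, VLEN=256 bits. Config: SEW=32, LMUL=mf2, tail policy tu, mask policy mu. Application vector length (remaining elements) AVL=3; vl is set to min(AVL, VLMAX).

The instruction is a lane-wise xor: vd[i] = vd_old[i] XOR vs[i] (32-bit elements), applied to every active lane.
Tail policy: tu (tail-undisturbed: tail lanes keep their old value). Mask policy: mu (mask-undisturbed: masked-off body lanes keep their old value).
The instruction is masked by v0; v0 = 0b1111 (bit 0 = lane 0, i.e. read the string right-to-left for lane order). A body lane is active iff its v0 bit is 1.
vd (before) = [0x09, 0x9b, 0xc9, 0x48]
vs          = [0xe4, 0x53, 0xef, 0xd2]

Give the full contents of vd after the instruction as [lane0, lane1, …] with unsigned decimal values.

lanes per group: 256·1/2/32 = 4
AVL=3 ≤ VLMAX=4, so vl = 3
  i=0: xor(0x09,0xe4) → 237
  i=1: xor(0x9b,0x53) → 200
  i=2: xor(0xc9,0xef) → 38
  i=3: tail/keep → 72

vd = [237, 200, 38, 72]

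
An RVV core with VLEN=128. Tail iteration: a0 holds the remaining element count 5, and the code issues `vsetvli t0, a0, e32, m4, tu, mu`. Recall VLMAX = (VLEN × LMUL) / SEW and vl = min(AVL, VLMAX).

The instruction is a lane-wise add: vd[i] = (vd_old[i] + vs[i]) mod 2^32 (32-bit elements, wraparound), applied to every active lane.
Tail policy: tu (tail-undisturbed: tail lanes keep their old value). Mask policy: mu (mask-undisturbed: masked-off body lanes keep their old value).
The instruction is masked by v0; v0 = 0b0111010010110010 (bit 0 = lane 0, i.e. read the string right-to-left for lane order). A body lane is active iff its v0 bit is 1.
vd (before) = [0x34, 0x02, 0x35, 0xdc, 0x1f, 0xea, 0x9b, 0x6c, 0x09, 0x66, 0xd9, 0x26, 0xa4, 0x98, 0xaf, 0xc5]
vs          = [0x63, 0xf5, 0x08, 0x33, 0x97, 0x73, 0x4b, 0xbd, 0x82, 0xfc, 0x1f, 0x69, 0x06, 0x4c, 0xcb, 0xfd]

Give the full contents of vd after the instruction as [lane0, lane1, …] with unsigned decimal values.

vd = [52, 247, 53, 220, 182, 234, 155, 108, 9, 102, 217, 38, 164, 152, 175, 197]

lanes per group: 128·4/32 = 16
vl ← min(5, 16) = 5
[0] mask-off/keep = 0x34
[1] add(0x02,0xf5) = 0xf7
[2] mask-off/keep = 0x35
[3] mask-off/keep = 0xdc
[4] add(0x1f,0x97) = 0xb6
[5] tail/keep = 0xea
[6] tail/keep = 0x9b
[7] tail/keep = 0x6c
[8] tail/keep = 0x09
[9] tail/keep = 0x66
[10] tail/keep = 0xd9
[11] tail/keep = 0x26
[12] tail/keep = 0xa4
[13] tail/keep = 0x98
[14] tail/keep = 0xaf
[15] tail/keep = 0xc5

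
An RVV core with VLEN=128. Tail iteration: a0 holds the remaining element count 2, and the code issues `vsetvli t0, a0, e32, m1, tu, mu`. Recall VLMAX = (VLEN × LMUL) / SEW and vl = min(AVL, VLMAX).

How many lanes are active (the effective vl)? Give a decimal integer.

vl = 2

VLMAX = (128 × 1) / 32 = 4 lanes
vl = min(AVL, VLMAX) = min(2, 4) = 2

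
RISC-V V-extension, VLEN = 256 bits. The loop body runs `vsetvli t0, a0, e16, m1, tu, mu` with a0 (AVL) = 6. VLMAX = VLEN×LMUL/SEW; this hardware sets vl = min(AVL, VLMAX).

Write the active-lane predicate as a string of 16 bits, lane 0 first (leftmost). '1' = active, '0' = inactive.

predicate = 1111110000000000

VLMAX = VLEN×LMUL/SEW = 256×1/16 = 16
vl ← min(6, 16) = 6
bits (lane 0 leftmost): 1111110000000000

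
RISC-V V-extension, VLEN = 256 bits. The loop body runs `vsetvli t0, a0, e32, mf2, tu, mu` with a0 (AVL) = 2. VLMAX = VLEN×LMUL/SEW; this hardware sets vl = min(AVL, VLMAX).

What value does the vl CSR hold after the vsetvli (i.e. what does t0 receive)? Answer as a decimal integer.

lanes per group: 256·1/2/32 = 4
AVL=2 ≤ VLMAX=4, so vl = 2

vl = 2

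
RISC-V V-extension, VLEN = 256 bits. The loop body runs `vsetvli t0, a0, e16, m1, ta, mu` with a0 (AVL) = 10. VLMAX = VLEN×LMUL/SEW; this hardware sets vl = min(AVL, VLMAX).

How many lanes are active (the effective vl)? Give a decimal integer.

VLMAX = (256 × 1) / 16 = 16 lanes
vl = min(AVL, VLMAX) = min(10, 16) = 10

vl = 10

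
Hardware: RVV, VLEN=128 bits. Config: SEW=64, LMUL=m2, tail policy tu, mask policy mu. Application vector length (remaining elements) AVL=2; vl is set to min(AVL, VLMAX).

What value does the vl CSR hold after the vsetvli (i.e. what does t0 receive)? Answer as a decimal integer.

vl = 2

VLMAX = (128 × 2) / 64 = 4 lanes
AVL=2 ≤ VLMAX=4, so vl = 2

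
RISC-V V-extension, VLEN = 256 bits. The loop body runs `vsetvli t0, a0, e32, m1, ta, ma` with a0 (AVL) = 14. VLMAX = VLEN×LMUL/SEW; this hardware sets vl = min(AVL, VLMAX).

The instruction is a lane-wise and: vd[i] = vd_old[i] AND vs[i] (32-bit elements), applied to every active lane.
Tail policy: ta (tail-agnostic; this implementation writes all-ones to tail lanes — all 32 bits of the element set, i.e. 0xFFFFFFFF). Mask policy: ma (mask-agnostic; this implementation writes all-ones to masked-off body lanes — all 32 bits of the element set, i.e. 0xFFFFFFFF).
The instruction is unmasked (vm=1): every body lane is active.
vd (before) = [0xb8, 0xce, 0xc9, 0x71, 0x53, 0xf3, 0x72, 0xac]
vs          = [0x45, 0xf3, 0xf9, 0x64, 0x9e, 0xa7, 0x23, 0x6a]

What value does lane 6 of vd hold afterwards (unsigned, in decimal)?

vd[6] = 34

lanes per group: 256·1/32 = 8
vl ← min(14, 8) = 8
  i=0: and(0xb8,0x45) → 0
  i=1: and(0xce,0xf3) → 194
  i=2: and(0xc9,0xf9) → 201
  i=3: and(0x71,0x64) → 96
  i=4: and(0x53,0x9e) → 18
  i=5: and(0xf3,0xa7) → 163
  i=6: and(0x72,0x23) → 34
  i=7: and(0xac,0x6a) → 40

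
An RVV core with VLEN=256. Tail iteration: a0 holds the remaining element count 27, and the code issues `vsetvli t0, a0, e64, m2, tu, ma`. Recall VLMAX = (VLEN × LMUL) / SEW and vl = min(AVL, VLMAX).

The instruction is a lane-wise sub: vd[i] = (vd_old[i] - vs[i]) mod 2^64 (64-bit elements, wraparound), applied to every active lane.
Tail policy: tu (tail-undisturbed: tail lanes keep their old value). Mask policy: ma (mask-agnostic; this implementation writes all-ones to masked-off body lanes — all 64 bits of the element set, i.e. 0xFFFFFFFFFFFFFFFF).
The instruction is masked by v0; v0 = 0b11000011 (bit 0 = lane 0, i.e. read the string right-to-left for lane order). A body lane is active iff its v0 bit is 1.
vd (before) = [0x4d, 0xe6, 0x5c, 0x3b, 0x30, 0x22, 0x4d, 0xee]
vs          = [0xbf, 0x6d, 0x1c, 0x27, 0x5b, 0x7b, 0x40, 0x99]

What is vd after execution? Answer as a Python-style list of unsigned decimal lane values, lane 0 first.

VLMAX = VLEN×LMUL/SEW = 256×2/64 = 8
AVL=27 > VLMAX=8, so vl = 8
  i=0: sub(0x4d,0xbf) → 18446744073709551502
  i=1: sub(0xe6,0x6d) → 121
  i=2: mask-off/ones → 18446744073709551615
  i=3: mask-off/ones → 18446744073709551615
  i=4: mask-off/ones → 18446744073709551615
  i=5: mask-off/ones → 18446744073709551615
  i=6: sub(0x4d,0x40) → 13
  i=7: sub(0xee,0x99) → 85

vd = [18446744073709551502, 121, 18446744073709551615, 18446744073709551615, 18446744073709551615, 18446744073709551615, 13, 85]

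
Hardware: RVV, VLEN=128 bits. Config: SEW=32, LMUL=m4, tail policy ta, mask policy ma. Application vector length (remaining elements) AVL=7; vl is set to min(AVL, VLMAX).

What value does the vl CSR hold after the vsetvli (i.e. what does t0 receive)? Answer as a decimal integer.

vl = 7

VLMAX = (128 × 4) / 32 = 16 lanes
AVL=7 ≤ VLMAX=16, so vl = 7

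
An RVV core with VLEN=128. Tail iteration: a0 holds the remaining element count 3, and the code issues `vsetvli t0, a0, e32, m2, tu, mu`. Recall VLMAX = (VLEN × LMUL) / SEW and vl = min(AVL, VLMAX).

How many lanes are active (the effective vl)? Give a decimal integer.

VLMAX = VLEN×LMUL/SEW = 128×2/32 = 8
vl ← min(3, 8) = 3

vl = 3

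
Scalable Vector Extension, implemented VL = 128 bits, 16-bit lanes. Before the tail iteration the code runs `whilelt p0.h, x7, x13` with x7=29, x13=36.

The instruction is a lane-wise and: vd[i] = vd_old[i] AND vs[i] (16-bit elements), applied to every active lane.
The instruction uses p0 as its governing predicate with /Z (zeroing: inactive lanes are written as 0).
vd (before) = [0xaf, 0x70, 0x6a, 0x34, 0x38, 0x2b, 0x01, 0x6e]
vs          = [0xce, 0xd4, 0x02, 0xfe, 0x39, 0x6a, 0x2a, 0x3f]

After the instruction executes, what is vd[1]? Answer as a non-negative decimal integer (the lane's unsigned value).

vd[1] = 80

lane count: 128 div 16 = 8
active while 29+j < 36, i.e. j ∈ [0,7) capped at 8 ⇒ 7
vd[0] and(0xaf,0xce) -> 0x8e
vd[1] and(0x70,0xd4) -> 0x50
vd[2] and(0x6a,0x02) -> 0x02
vd[3] and(0x34,0xfe) -> 0x34
vd[4] and(0x38,0x39) -> 0x38
vd[5] and(0x2b,0x6a) -> 0x2a
vd[6] and(0x01,0x2a) -> 0x00
vd[7] tail/zero -> 0x00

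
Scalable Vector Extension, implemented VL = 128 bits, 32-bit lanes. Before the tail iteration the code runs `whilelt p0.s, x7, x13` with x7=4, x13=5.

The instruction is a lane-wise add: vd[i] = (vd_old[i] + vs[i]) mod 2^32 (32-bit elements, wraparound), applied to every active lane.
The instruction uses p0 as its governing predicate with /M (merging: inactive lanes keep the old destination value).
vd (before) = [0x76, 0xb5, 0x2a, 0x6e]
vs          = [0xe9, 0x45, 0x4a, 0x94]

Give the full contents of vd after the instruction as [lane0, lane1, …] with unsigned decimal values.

register lanes = 128/32 = 4
whilelt: lane j active iff 4+j < 5 → j < 1 → 1 active
lane  0: add(0x76,0xe9) ⇒ 0x15f
lane  1: tail/keep ⇒ 0xb5
lane  2: tail/keep ⇒ 0x2a
lane  3: tail/keep ⇒ 0x6e

vd = [351, 181, 42, 110]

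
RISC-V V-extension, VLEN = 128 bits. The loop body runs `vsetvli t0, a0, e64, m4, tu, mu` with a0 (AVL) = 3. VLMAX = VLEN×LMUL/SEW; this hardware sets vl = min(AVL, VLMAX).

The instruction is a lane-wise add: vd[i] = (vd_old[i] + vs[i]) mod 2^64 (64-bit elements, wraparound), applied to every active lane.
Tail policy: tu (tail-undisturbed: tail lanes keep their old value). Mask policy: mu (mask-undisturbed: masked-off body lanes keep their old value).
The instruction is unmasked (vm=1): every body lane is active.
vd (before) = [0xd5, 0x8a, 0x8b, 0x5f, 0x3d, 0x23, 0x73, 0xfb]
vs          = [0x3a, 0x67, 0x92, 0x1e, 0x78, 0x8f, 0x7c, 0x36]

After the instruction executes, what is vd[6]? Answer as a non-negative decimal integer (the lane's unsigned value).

vd[6] = 115

lanes per group: 128·4/64 = 8
vl = min(AVL, VLMAX) = min(3, 8) = 3
  i=0: add(0xd5,0x3a) → 271
  i=1: add(0x8a,0x67) → 241
  i=2: add(0x8b,0x92) → 285
  i=3: tail/keep → 95
  i=4: tail/keep → 61
  i=5: tail/keep → 35
  i=6: tail/keep → 115
  i=7: tail/keep → 251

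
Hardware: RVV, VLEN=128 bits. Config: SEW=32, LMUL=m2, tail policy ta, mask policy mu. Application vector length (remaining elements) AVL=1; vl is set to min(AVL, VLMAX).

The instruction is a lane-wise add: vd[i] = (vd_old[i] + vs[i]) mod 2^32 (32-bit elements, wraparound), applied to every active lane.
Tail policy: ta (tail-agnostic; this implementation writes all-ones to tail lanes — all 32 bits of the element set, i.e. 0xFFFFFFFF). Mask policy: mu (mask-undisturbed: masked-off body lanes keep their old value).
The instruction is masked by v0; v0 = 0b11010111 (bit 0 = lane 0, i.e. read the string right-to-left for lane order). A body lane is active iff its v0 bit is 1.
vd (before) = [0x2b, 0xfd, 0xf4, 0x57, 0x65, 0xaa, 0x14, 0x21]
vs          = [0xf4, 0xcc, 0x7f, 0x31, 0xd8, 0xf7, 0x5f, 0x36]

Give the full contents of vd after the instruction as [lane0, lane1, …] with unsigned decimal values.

VLMAX = (128 × 2) / 32 = 8 lanes
AVL=1 ≤ VLMAX=8, so vl = 1
lane  0: add(0x2b,0xf4) ⇒ 0x11f
lane  1: tail/ones ⇒ 0xffffffff
lane  2: tail/ones ⇒ 0xffffffff
lane  3: tail/ones ⇒ 0xffffffff
lane  4: tail/ones ⇒ 0xffffffff
lane  5: tail/ones ⇒ 0xffffffff
lane  6: tail/ones ⇒ 0xffffffff
lane  7: tail/ones ⇒ 0xffffffff

vd = [287, 4294967295, 4294967295, 4294967295, 4294967295, 4294967295, 4294967295, 4294967295]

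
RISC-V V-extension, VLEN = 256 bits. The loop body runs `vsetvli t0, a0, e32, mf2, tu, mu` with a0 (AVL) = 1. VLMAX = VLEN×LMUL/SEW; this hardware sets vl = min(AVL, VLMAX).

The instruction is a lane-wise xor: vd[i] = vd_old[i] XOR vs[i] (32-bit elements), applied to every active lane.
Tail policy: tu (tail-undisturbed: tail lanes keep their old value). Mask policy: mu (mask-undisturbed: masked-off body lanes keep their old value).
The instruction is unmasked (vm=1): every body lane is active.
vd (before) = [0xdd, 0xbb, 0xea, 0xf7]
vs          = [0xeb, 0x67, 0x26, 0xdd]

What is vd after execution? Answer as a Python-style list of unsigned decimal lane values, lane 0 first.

vd = [54, 187, 234, 247]

VLMAX = (256 × 1/2) / 32 = 4 lanes
AVL=1 ≤ VLMAX=4, so vl = 1
vd[0] xor(0xdd,0xeb) -> 0x36
vd[1] tail/keep -> 0xbb
vd[2] tail/keep -> 0xea
vd[3] tail/keep -> 0xf7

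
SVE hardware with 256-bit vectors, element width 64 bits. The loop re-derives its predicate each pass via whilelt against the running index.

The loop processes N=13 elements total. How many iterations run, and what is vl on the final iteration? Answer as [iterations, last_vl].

[iterations, last_vl] = [4, 1]

register lanes = 256/64 = 4
13 elements at 4/iter → 4 passes, remainder 1 on the last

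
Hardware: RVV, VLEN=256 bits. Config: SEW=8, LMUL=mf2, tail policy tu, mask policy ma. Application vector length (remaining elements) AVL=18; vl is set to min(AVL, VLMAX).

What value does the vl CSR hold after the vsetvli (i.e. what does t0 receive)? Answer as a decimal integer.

VLMAX = VLEN×LMUL/SEW = 256×1/2/8 = 16
vl = min(AVL, VLMAX) = min(18, 16) = 16

vl = 16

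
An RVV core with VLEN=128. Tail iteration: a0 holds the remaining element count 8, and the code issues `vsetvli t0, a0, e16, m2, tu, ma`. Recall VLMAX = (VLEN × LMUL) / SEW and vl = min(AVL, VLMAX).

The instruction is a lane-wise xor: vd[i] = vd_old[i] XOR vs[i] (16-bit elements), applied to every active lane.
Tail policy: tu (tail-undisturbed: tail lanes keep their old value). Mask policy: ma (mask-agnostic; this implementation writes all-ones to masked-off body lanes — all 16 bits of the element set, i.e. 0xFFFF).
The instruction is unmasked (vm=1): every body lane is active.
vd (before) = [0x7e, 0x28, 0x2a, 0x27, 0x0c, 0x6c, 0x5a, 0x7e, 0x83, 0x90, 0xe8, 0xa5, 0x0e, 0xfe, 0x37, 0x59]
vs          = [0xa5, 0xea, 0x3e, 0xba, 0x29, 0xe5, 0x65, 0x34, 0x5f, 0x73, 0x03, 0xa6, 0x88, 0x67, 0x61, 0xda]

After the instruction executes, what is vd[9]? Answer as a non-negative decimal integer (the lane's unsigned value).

VLMAX = VLEN×LMUL/SEW = 128×2/16 = 16
vl = min(AVL, VLMAX) = min(8, 16) = 8
[0] xor(0x7e,0xa5) = 0xdb
[1] xor(0x28,0xea) = 0xc2
[2] xor(0x2a,0x3e) = 0x14
[3] xor(0x27,0xba) = 0x9d
[4] xor(0x0c,0x29) = 0x25
[5] xor(0x6c,0xe5) = 0x89
[6] xor(0x5a,0x65) = 0x3f
[7] xor(0x7e,0x34) = 0x4a
[8] tail/keep = 0x83
[9] tail/keep = 0x90
[10] tail/keep = 0xe8
[11] tail/keep = 0xa5
[12] tail/keep = 0x0e
[13] tail/keep = 0xfe
[14] tail/keep = 0x37
[15] tail/keep = 0x59

vd[9] = 144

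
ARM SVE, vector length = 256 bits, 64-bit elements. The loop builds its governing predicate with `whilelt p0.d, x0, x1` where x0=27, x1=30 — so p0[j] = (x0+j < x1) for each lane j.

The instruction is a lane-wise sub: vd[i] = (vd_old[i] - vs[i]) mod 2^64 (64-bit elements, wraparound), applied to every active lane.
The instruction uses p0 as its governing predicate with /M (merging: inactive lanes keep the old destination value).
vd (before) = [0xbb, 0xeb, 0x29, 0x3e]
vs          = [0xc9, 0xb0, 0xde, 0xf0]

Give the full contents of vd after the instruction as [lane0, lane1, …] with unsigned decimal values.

register lanes = 256/64 = 4
p0[j] = (27+j < 30); true for j=0..2 → 3 lanes set
[0] sub(0xbb,0xc9) = 0xfffffffffffffff2
[1] sub(0xeb,0xb0) = 0x3b
[2] sub(0x29,0xde) = 0xffffffffffffff4b
[3] tail/keep = 0x3e

vd = [18446744073709551602, 59, 18446744073709551435, 62]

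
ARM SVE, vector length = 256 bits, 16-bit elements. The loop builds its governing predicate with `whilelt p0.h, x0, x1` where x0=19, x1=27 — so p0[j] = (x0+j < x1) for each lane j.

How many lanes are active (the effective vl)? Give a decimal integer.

lane count: 256 div 16 = 16
p0[j] = (19+j < 27); true for j=0..7 → 8 lanes set

vl = 8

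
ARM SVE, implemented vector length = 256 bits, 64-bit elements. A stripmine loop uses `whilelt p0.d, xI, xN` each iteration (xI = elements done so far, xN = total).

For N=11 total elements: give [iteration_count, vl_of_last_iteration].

[iterations, last_vl] = [3, 3]

lane count: 256 div 64 = 4
iterations = ceil(11/4) = 3; final-pass vl = 3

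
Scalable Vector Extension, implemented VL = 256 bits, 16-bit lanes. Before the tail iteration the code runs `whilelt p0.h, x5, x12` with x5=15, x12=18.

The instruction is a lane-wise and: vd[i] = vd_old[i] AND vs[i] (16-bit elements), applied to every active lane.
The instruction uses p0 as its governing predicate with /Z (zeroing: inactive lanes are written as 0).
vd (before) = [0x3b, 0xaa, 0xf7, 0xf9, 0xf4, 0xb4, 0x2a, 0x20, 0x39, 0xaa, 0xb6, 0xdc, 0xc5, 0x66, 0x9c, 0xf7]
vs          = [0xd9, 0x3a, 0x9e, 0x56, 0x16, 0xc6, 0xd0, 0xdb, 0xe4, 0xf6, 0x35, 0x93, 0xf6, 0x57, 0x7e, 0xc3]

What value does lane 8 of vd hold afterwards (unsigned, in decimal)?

register lanes = 256/16 = 16
active while 15+j < 18, i.e. j ∈ [0,3) capped at 16 ⇒ 3
[0] and(0x3b,0xd9) = 0x19
[1] and(0xaa,0x3a) = 0x2a
[2] and(0xf7,0x9e) = 0x96
[3] tail/zero = 0x00
[4] tail/zero = 0x00
[5] tail/zero = 0x00
[6] tail/zero = 0x00
[7] tail/zero = 0x00
[8] tail/zero = 0x00
[9] tail/zero = 0x00
[10] tail/zero = 0x00
[11] tail/zero = 0x00
[12] tail/zero = 0x00
[13] tail/zero = 0x00
[14] tail/zero = 0x00
[15] tail/zero = 0x00

vd[8] = 0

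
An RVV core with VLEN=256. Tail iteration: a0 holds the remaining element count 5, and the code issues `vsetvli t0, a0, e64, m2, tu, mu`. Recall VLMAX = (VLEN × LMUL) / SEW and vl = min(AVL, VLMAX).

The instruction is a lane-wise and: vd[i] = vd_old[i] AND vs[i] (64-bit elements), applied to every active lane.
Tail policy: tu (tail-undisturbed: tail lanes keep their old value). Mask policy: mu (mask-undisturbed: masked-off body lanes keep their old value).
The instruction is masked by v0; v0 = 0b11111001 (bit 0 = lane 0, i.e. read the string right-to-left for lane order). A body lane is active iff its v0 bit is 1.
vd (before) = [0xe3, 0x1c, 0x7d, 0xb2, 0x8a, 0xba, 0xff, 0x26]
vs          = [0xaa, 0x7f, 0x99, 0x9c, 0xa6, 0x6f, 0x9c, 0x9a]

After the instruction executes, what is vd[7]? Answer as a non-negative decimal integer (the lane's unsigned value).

vd[7] = 38

lanes per group: 256·2/64 = 8
AVL=5 ≤ VLMAX=8, so vl = 5
lane  0: and(0xe3,0xaa) ⇒ 0xa2
lane  1: mask-off/keep ⇒ 0x1c
lane  2: mask-off/keep ⇒ 0x7d
lane  3: and(0xb2,0x9c) ⇒ 0x90
lane  4: and(0x8a,0xa6) ⇒ 0x82
lane  5: tail/keep ⇒ 0xba
lane  6: tail/keep ⇒ 0xff
lane  7: tail/keep ⇒ 0x26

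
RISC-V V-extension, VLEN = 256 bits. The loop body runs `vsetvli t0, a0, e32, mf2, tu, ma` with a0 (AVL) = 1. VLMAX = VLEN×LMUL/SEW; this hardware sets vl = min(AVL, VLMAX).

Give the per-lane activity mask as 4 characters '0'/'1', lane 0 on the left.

VLMAX = VLEN×LMUL/SEW = 256×1/2/32 = 4
AVL=1 ≤ VLMAX=4, so vl = 1
bits (lane 0 leftmost): 1000

predicate = 1000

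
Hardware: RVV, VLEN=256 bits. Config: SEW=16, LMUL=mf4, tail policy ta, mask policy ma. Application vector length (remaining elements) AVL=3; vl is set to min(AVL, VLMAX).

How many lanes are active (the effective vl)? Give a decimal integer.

VLMAX = (256 × 1/4) / 16 = 4 lanes
vl = min(AVL, VLMAX) = min(3, 4) = 3

vl = 3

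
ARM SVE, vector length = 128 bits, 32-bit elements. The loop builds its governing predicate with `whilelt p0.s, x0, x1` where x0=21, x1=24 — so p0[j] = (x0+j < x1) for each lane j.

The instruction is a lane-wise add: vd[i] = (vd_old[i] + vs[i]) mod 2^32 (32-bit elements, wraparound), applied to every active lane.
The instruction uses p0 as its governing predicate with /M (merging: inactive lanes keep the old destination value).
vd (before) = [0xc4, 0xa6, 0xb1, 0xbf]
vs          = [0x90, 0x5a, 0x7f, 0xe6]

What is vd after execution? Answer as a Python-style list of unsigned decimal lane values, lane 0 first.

lane count: 128 div 32 = 4
p0[j] = (21+j < 24); true for j=0..2 → 3 lanes set
  i=0: add(0xc4,0x90) → 340
  i=1: add(0xa6,0x5a) → 256
  i=2: add(0xb1,0x7f) → 304
  i=3: tail/keep → 191

vd = [340, 256, 304, 191]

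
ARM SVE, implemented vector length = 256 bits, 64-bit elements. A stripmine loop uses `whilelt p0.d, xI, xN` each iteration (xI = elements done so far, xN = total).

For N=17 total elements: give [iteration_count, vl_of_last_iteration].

[iterations, last_vl] = [5, 1]

256-bit reg / 64-bit elem → 4 lanes
17 elements at 4/iter → 5 passes, remainder 1 on the last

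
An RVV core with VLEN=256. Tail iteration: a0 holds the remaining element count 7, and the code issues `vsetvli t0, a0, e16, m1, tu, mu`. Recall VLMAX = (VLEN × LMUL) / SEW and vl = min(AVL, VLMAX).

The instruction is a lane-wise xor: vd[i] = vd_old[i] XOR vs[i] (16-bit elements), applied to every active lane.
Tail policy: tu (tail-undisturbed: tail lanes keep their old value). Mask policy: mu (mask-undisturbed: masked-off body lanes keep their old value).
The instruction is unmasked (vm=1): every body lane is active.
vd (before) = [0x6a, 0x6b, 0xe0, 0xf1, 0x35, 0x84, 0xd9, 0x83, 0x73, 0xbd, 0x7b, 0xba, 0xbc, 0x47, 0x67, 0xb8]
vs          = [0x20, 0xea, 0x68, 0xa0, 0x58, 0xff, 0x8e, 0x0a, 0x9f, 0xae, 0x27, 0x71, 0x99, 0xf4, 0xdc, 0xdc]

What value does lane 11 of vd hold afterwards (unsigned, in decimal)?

vd[11] = 186

VLMAX = VLEN×LMUL/SEW = 256×1/16 = 16
vl ← min(7, 16) = 7
lane  0: xor(0x6a,0x20) ⇒ 0x4a
lane  1: xor(0x6b,0xea) ⇒ 0x81
lane  2: xor(0xe0,0x68) ⇒ 0x88
lane  3: xor(0xf1,0xa0) ⇒ 0x51
lane  4: xor(0x35,0x58) ⇒ 0x6d
lane  5: xor(0x84,0xff) ⇒ 0x7b
lane  6: xor(0xd9,0x8e) ⇒ 0x57
lane  7: tail/keep ⇒ 0x83
lane  8: tail/keep ⇒ 0x73
lane  9: tail/keep ⇒ 0xbd
lane 10: tail/keep ⇒ 0x7b
lane 11: tail/keep ⇒ 0xba
lane 12: tail/keep ⇒ 0xbc
lane 13: tail/keep ⇒ 0x47
lane 14: tail/keep ⇒ 0x67
lane 15: tail/keep ⇒ 0xb8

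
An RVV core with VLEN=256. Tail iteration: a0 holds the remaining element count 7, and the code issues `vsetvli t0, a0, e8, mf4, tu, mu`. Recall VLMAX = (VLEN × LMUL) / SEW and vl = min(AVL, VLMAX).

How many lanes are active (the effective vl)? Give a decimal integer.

VLMAX = (256 × 1/4) / 8 = 8 lanes
vl ← min(7, 8) = 7

vl = 7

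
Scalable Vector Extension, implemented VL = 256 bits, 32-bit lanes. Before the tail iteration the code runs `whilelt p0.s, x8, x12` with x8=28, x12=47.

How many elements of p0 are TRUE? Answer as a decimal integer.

256-bit reg / 32-bit elem → 8 lanes
active while 28+j < 47, i.e. j ∈ [0,19) capped at 8 ⇒ 8

vl = 8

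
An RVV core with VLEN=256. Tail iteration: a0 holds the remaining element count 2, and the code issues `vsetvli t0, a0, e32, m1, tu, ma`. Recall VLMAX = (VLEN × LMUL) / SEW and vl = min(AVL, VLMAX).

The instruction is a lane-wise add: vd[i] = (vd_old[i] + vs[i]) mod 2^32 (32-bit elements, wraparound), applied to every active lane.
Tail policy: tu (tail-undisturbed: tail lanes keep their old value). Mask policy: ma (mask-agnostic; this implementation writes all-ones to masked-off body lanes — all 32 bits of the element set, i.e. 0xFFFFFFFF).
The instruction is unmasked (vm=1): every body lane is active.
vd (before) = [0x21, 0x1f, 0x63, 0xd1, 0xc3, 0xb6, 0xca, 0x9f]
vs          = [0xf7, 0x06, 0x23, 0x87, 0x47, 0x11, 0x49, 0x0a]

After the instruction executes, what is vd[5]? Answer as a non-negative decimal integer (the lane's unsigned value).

vd[5] = 182

lanes per group: 256·1/32 = 8
vl ← min(2, 8) = 2
lane  0: add(0x21,0xf7) ⇒ 0x118
lane  1: add(0x1f,0x06) ⇒ 0x25
lane  2: tail/keep ⇒ 0x63
lane  3: tail/keep ⇒ 0xd1
lane  4: tail/keep ⇒ 0xc3
lane  5: tail/keep ⇒ 0xb6
lane  6: tail/keep ⇒ 0xca
lane  7: tail/keep ⇒ 0x9f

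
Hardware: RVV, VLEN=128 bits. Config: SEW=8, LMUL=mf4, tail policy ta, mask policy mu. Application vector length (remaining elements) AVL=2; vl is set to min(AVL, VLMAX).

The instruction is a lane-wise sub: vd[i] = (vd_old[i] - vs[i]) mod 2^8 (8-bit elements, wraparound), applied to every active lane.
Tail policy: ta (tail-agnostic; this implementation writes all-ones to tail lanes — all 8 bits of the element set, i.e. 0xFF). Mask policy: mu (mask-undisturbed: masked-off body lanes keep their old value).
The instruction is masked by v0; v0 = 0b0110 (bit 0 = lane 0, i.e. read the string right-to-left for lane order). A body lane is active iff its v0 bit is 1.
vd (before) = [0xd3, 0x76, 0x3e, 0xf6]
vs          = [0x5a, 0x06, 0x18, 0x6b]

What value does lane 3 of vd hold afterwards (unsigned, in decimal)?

vd[3] = 255

VLMAX = VLEN×LMUL/SEW = 128×1/4/8 = 4
vl = min(AVL, VLMAX) = min(2, 4) = 2
  i=0: mask-off/keep → 211
  i=1: sub(0x76,0x06) → 112
  i=2: tail/ones → 255
  i=3: tail/ones → 255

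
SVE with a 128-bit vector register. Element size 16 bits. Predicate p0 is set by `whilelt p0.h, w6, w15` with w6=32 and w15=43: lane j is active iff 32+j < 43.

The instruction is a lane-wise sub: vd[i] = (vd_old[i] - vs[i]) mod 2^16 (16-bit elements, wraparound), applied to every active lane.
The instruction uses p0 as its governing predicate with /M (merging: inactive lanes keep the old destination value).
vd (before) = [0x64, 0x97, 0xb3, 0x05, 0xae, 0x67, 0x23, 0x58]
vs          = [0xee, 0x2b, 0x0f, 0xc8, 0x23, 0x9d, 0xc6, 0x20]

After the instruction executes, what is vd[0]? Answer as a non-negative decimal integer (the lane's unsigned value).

vd[0] = 65398

128-bit reg / 16-bit elem → 8 lanes
whilelt: lane j active iff 32+j < 43 → j < 11 → 8 active
  i=0: sub(0x64,0xee) → 65398
  i=1: sub(0x97,0x2b) → 108
  i=2: sub(0xb3,0x0f) → 164
  i=3: sub(0x05,0xc8) → 65341
  i=4: sub(0xae,0x23) → 139
  i=5: sub(0x67,0x9d) → 65482
  i=6: sub(0x23,0xc6) → 65373
  i=7: sub(0x58,0x20) → 56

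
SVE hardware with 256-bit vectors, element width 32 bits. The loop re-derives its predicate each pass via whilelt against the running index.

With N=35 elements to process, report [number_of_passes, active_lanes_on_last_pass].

[iterations, last_vl] = [5, 3]

256-bit reg / 32-bit elem → 8 lanes
35 elements at 8/iter → 5 passes, remainder 3 on the last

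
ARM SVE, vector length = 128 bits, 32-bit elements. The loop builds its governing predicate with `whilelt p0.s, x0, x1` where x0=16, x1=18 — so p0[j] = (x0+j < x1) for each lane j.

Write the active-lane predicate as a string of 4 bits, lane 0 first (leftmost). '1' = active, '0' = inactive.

predicate = 1100

lane count: 128 div 32 = 4
p0[j] = (16+j < 18); true for j=0..1 → 2 lanes set
bits (lane 0 leftmost): 1100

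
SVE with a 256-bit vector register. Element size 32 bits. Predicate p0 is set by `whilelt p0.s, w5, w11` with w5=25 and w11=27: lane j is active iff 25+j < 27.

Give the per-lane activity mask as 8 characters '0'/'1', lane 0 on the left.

256-bit reg / 32-bit elem → 8 lanes
whilelt: lane j active iff 25+j < 27 → j < 2 → 2 active
bits (lane 0 leftmost): 11000000

predicate = 11000000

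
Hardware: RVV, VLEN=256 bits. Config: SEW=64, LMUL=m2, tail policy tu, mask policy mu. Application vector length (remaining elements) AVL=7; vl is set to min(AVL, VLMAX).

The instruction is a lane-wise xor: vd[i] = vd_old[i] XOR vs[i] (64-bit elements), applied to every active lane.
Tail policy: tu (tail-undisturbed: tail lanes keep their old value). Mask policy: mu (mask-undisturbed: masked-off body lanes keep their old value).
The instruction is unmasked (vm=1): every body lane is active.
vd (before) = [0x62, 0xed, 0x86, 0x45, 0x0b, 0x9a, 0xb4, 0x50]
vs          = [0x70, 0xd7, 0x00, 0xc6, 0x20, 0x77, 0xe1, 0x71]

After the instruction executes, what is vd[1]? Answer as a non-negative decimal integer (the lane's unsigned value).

VLMAX = VLEN×LMUL/SEW = 256×2/64 = 8
AVL=7 ≤ VLMAX=8, so vl = 7
  i=0: xor(0x62,0x70) → 18
  i=1: xor(0xed,0xd7) → 58
  i=2: xor(0x86,0x00) → 134
  i=3: xor(0x45,0xc6) → 131
  i=4: xor(0x0b,0x20) → 43
  i=5: xor(0x9a,0x77) → 237
  i=6: xor(0xb4,0xe1) → 85
  i=7: tail/keep → 80

vd[1] = 58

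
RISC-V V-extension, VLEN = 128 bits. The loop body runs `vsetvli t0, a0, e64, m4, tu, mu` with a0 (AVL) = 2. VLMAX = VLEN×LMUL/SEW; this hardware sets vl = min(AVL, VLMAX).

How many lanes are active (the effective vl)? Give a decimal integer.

vl = 2

VLMAX = (128 × 4) / 64 = 8 lanes
vl = min(AVL, VLMAX) = min(2, 8) = 2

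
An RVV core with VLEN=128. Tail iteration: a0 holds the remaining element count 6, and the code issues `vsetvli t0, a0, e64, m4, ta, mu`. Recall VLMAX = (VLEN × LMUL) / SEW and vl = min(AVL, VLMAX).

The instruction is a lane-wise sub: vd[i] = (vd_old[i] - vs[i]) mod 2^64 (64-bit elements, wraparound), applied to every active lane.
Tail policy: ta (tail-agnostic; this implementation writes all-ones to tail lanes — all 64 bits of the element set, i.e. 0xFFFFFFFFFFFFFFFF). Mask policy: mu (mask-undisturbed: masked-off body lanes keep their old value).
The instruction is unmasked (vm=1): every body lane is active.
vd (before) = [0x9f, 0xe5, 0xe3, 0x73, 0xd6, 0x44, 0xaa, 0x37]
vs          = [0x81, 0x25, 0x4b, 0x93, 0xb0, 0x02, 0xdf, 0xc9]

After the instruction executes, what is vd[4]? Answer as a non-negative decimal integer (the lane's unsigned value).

vd[4] = 38

VLMAX = (128 × 4) / 64 = 8 lanes
AVL=6 ≤ VLMAX=8, so vl = 6
  i=0: sub(0x9f,0x81) → 30
  i=1: sub(0xe5,0x25) → 192
  i=2: sub(0xe3,0x4b) → 152
  i=3: sub(0x73,0x93) → 18446744073709551584
  i=4: sub(0xd6,0xb0) → 38
  i=5: sub(0x44,0x02) → 66
  i=6: tail/ones → 18446744073709551615
  i=7: tail/ones → 18446744073709551615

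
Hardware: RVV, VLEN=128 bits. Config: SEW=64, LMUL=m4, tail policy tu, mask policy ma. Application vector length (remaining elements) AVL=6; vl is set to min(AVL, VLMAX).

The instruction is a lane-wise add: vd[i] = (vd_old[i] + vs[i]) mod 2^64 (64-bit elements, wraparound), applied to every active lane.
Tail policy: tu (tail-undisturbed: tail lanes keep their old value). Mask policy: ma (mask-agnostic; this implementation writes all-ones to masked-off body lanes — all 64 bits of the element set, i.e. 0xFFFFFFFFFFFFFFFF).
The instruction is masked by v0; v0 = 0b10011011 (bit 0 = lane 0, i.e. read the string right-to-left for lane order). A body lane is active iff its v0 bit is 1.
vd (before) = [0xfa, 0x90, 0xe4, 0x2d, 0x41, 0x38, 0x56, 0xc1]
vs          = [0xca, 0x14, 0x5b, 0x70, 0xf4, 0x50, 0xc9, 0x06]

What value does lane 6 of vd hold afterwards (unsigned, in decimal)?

lanes per group: 128·4/64 = 8
vl ← min(6, 8) = 6
vd[0] add(0xfa,0xca) -> 0x1c4
vd[1] add(0x90,0x14) -> 0xa4
vd[2] mask-off/ones -> 0xffffffffffffffff
vd[3] add(0x2d,0x70) -> 0x9d
vd[4] add(0x41,0xf4) -> 0x135
vd[5] mask-off/ones -> 0xffffffffffffffff
vd[6] tail/keep -> 0x56
vd[7] tail/keep -> 0xc1

vd[6] = 86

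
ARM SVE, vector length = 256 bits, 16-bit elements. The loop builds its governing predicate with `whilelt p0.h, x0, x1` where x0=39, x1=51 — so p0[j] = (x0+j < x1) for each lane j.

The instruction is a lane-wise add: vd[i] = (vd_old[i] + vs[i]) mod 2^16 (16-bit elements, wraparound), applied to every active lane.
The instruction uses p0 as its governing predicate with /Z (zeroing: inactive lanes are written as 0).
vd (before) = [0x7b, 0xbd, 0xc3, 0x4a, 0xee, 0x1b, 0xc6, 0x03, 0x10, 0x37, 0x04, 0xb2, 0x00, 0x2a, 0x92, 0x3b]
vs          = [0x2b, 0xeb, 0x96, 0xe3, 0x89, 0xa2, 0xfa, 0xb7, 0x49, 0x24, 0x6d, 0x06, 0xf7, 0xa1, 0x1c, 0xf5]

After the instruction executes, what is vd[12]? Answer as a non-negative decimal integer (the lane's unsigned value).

register lanes = 256/16 = 16
active while 39+j < 51, i.e. j ∈ [0,12) capped at 16 ⇒ 12
[0] add(0x7b,0x2b) = 0xa6
[1] add(0xbd,0xeb) = 0x1a8
[2] add(0xc3,0x96) = 0x159
[3] add(0x4a,0xe3) = 0x12d
[4] add(0xee,0x89) = 0x177
[5] add(0x1b,0xa2) = 0xbd
[6] add(0xc6,0xfa) = 0x1c0
[7] add(0x03,0xb7) = 0xba
[8] add(0x10,0x49) = 0x59
[9] add(0x37,0x24) = 0x5b
[10] add(0x04,0x6d) = 0x71
[11] add(0xb2,0x06) = 0xb8
[12] tail/zero = 0x00
[13] tail/zero = 0x00
[14] tail/zero = 0x00
[15] tail/zero = 0x00

vd[12] = 0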